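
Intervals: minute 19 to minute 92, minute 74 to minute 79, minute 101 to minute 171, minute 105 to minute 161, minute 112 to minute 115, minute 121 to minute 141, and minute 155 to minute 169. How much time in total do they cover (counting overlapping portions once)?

143 minutes

Merged: minute 19 to minute 92, minute 101 to minute 171.
Lengths: 73 minutes + 70 minutes = 143 minutes.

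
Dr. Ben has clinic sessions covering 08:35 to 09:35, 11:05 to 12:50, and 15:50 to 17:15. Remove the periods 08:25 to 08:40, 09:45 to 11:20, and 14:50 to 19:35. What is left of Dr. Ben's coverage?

08:35–09:35 minus B → 08:40–09:35.
11:05–12:50 minus B → 11:20–12:50.
15:50–17:15: fully covered by B → removed.

08:40–09:35, 11:20–12:50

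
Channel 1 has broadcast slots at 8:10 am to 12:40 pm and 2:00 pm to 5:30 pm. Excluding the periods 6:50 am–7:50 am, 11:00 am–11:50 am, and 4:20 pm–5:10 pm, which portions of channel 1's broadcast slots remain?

8:10 am–12:40 pm minus B → 8:10 am–11:00 am, 11:50 am–12:40 pm.
2:00 pm–5:30 pm minus B → 2:00 pm–4:20 pm, 5:10 pm–5:30 pm.

8:10 am–11:00 am, 11:50 am–12:40 pm, 2:00 pm–4:20 pm, 5:10 pm–5:30 pm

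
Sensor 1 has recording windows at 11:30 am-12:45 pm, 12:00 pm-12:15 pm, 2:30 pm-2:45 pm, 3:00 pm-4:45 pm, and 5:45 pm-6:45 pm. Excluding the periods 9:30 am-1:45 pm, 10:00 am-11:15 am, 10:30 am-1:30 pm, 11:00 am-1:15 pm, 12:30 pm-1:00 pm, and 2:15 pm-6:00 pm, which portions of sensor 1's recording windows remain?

First set merges to 11:30 am–12:45 pm, 2:30 pm–2:45 pm, 3:00 pm–4:45 pm, 5:45 pm–6:45 pm.
Second set merges to 9:30 am–1:45 pm, 2:15 pm–6:00 pm.
11:30 am–12:45 pm: fully covered by B → removed.
2:30 pm–2:45 pm: fully covered by B → removed.
3:00 pm–4:45 pm: fully covered by B → removed.
5:45 pm–6:45 pm minus B → 6:00 pm–6:45 pm.

6:00 pm–6:45 pm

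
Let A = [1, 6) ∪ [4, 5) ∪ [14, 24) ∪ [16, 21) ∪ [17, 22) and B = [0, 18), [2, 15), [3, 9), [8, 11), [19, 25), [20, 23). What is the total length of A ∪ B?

Merge the first list: [1, 6), [14, 24).
Merge the second list: [0, 18), [19, 25).
A ∪ B = [0, 25).
Total: 25.

25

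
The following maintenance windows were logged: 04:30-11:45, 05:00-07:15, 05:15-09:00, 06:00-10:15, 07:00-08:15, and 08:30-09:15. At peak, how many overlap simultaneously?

At 07:00, 5 of the intervals are simultaneously active.
No point has more.

5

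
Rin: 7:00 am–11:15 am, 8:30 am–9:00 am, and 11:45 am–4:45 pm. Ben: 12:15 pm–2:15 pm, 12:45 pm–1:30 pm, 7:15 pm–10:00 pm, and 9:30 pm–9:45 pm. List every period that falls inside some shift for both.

12:15 pm–2:15 pm

A, merged: 7:00 am–11:15 am, 11:45 am–4:45 pm.
B, merged: 12:15 pm–2:15 pm, 7:15 pm–10:00 pm.
7:00 am–11:15 am meets no B interval.
11:45 am–4:45 pm ∩ B → 12:15 pm–2:15 pm.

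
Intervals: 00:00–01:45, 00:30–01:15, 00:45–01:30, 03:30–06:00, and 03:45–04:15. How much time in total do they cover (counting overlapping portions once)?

4 h 15 min

Merged: 00:00–01:45, 03:30–06:00.
Lengths: 1 h 45 min + 2 h 30 min = 4 h 15 min.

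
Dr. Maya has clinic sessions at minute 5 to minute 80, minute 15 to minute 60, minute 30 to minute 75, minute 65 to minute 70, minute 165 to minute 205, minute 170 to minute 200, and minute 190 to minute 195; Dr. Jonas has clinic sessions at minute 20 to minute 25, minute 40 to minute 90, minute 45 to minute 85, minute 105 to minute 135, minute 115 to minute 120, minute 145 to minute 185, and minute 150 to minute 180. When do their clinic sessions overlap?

First set merges to minute 5 to minute 80, minute 165 to minute 205.
Second set merges to minute 20 to minute 25, minute 40 to minute 90, minute 105 to minute 135, minute 145 to minute 185.
minute 5 to minute 80 ∩ B → minute 20 to minute 25, minute 40 to minute 80.
minute 165 to minute 205 ∩ B → minute 165 to minute 185.

minute 20 to minute 25, minute 40 to minute 80, minute 165 to minute 185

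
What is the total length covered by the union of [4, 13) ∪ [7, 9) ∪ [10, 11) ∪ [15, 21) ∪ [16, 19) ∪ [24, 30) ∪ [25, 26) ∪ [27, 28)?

21

Merged: [4, 13), [15, 21), [24, 30).
Lengths: 9 + 6 + 6 = 21.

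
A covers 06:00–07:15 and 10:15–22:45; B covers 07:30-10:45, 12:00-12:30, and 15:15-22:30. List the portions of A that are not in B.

06:00-07:15, 10:45-12:00, 12:30-15:15, 22:30-22:45

06:00-07:15 is untouched.
10:15-22:45 with B removed leaves 10:45-12:00, 12:30-15:15, 22:30-22:45.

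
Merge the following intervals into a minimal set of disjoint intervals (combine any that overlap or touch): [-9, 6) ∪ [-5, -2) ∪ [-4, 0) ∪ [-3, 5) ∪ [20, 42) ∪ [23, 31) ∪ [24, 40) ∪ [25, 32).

[-5, -2) overlaps/touches [-9, 6) → extend to [-9, 6).
[-4, 0) overlaps/touches [-9, 6) → extend to [-9, 6).
[-3, 5) overlaps/touches [-9, 6) → extend to [-9, 6).
[20, 42) is disjoint → start new block.
[23, 31) overlaps/touches [20, 42) → extend to [20, 42).
[24, 40) overlaps/touches [20, 42) → extend to [20, 42).
[25, 32) overlaps/touches [20, 42) → extend to [20, 42).

[-9, 6) ∪ [20, 42)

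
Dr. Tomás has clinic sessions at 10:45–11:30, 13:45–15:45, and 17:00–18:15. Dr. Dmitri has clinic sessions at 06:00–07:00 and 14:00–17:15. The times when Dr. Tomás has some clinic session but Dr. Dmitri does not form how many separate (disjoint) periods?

A \ B = 10:45-11:30, 13:45-14:00, 17:15-18:15.
That is 3 disjoint pieces.

3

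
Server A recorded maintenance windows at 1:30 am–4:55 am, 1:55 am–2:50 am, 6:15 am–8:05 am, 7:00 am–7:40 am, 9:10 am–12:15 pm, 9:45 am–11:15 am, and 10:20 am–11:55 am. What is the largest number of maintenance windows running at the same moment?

Sweep endpoints in order; track running count of active intervals.
Peak of 3 reached at 10:20 am.

3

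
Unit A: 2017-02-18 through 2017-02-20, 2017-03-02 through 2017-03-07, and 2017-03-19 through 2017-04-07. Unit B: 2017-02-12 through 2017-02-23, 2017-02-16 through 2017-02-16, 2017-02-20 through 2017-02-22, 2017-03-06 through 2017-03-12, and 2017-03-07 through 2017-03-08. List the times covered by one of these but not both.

Merge the second list: 2017-02-12 through 2017-02-23, 2017-03-06 through 2017-03-12.
Only in the first: 2017-03-02 through 2017-03-05, 2017-03-19 through 2017-04-07.
Only in the second: 2017-02-12 through 2017-02-17, 2017-02-21 through 2017-02-23, 2017-03-08 through 2017-03-12.
Together these are the periods covered by exactly one.

2017-02-12 through 2017-02-17, 2017-02-21 through 2017-02-23, 2017-03-02 through 2017-03-05, 2017-03-08 through 2017-03-12, 2017-03-19 through 2017-04-07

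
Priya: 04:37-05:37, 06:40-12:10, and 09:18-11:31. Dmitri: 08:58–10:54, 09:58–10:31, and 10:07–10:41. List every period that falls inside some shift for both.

08:58–10:54

Merge the first list: 04:37–05:37, 06:40–12:10.
Merge the second list: 08:58–10:54.
04:37–05:37: no overlap with the second set.
06:40–12:10 meets the second set on 08:58–10:54.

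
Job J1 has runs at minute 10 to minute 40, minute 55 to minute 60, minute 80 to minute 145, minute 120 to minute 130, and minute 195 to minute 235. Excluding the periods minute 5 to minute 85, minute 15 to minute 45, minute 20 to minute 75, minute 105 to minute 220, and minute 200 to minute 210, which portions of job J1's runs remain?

minute 85 to minute 105, minute 220 to minute 235

First set merges to minute 10 to minute 40, minute 55 to minute 60, minute 80 to minute 145, minute 195 to minute 235.
Second set merges to minute 5 to minute 85, minute 105 to minute 220.
minute 10 to minute 40 lies entirely inside B → drops out.
minute 55 to minute 60 lies entirely inside B → drops out.
minute 80 to minute 145 with B removed leaves minute 85 to minute 105.
minute 195 to minute 235 with B removed leaves minute 220 to minute 235.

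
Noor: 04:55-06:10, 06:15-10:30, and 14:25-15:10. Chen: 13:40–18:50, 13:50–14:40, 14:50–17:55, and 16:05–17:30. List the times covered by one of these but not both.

04:55-06:10, 06:15-10:30, 13:40-14:25, 15:10-18:50

Second set merges to 13:40-18:50.
Only in the first: 04:55-06:10, 06:15-10:30.
Only in the second: 13:40-14:25, 15:10-18:50.
Together these are the periods covered by exactly one.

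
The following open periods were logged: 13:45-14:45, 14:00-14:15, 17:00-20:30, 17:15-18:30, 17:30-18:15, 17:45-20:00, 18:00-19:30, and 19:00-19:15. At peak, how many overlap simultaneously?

Sweep endpoints in order; track running count of active intervals.
Peak of 5 reached at 18:00.

5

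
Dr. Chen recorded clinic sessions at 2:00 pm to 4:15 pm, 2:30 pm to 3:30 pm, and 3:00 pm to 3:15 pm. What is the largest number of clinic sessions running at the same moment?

Walk the sorted start/end points keeping a running depth.
The depth first hits 3 at 3:00 pm.

3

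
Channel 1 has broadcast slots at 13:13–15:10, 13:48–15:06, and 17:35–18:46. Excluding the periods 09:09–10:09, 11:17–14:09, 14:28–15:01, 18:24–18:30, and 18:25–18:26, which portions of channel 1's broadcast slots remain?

14:09-14:28, 15:01-15:10, 17:35-18:24, 18:30-18:46

A, merged: 13:13-15:10, 17:35-18:46.
B, merged: 09:09-10:09, 11:17-14:09, 14:28-15:01, 18:24-18:30.
13:13-15:10 \ B = 14:09-14:28, 15:01-15:10.
17:35-18:46 \ B = 17:35-18:24, 18:30-18:46.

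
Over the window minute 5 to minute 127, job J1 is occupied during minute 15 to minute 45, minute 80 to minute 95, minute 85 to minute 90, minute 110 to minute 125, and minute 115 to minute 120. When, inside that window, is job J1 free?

The merged coverage is minute 15 to minute 45, minute 80 to minute 95, minute 110 to minute 125.
Complement within minute 5 to minute 127: minute 5 to minute 15, minute 45 to minute 80, minute 95 to minute 110, minute 125 to minute 127.

minute 5 to minute 15, minute 45 to minute 80, minute 95 to minute 110, minute 125 to minute 127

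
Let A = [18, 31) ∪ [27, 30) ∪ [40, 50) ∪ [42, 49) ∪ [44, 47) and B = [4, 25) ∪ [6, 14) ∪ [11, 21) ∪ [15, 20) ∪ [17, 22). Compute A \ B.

A, merged: [18, 31), [40, 50).
B, merged: [4, 25).
[18, 31) minus B → [25, 31).
[40, 50): no B overlap → unchanged.

[25, 31) ∪ [40, 50)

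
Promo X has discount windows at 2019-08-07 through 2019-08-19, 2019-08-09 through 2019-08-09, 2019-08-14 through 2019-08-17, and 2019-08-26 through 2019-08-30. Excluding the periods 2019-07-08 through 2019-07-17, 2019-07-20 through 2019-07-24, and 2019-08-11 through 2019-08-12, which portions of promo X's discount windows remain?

2019-08-07 through 2019-08-10, 2019-08-13 through 2019-08-19, 2019-08-26 through 2019-08-30

A, merged: 2019-08-07 through 2019-08-19, 2019-08-26 through 2019-08-30.
2019-08-07 through 2019-08-19 with B removed leaves 2019-08-07 through 2019-08-10, 2019-08-13 through 2019-08-19.
2019-08-26 through 2019-08-30 is untouched.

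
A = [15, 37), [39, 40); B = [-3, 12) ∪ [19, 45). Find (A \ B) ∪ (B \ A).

Only in the first: [15, 19).
Only in the second: [-3, 12), [37, 39), [40, 45).
Together these are the periods covered by exactly one.

[-3, 12) ∪ [15, 19) ∪ [37, 39) ∪ [40, 45)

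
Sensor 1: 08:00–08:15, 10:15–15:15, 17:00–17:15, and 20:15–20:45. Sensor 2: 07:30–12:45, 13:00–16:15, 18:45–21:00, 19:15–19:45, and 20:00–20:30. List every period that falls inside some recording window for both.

08:00–08:15, 10:15–12:45, 13:00–15:15, 20:15–20:45

B, merged: 07:30–12:45, 13:00–16:15, 18:45–21:00.
08:00–08:15 ∩ B → 08:00–08:15.
10:15–15:15 ∩ B → 10:15–12:45, 13:00–15:15.
17:00–17:15 meets no B interval.
20:15–20:45 ∩ B → 20:15–20:45.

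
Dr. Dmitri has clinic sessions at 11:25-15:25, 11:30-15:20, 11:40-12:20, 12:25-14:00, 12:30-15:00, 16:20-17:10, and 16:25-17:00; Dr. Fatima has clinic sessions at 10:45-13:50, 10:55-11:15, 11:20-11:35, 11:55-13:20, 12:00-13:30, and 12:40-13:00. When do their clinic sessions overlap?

Merge the first list: 11:25-15:25, 16:20-17:10.
Merge the second list: 10:45-13:50.
11:25-15:25 meets the second set on 11:25-13:50.
16:20-17:10: no overlap with the second set.

11:25-13:50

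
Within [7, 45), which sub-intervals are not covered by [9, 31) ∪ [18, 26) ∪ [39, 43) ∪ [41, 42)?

Covered (merged): [9, 31), [39, 43).
Gaps within [7, 45): [7, 9), [31, 39), [43, 45).

[7, 9) ∪ [31, 39) ∪ [43, 45)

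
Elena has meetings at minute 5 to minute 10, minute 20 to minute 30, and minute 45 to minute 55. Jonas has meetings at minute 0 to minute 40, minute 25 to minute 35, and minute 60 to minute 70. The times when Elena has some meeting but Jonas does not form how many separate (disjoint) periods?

Merge the second list: minute 0 to minute 40, minute 60 to minute 70.
A \ B = minute 45 to minute 55.
That is 1 disjoint piece.

1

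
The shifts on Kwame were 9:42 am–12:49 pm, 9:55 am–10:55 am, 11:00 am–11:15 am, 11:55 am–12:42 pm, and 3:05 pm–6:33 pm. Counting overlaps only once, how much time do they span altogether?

6 h 35 min

Merged: 9:42 am–12:49 pm, 3:05 pm–6:33 pm.
Lengths: 3 h 7 min + 3 h 28 min = 6 h 35 min.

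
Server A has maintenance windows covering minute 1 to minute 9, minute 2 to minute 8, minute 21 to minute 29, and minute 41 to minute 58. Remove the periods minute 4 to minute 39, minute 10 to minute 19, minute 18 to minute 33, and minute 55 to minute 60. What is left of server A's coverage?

minute 1 to minute 4, minute 41 to minute 55

First set merges to minute 1 to minute 9, minute 21 to minute 29, minute 41 to minute 58.
Second set merges to minute 4 to minute 39, minute 55 to minute 60.
minute 1 to minute 9 minus B → minute 1 to minute 4.
minute 21 to minute 29: fully covered by B → removed.
minute 41 to minute 58 minus B → minute 41 to minute 55.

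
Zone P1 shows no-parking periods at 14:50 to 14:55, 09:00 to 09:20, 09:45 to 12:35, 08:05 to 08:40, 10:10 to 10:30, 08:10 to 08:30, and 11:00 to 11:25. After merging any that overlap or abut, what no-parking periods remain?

08:05–08:40, 09:00–09:20, 09:45–12:35, 14:50–14:55

Sort by start: 08:05–08:40, 08:10–08:30, 09:00–09:20, 09:45–12:35, 10:10–10:30, 11:00–11:25, 14:50–14:55.
08:10–08:30 overlaps/touches 08:05–08:40 → extend to 08:05–08:40.
09:00–09:20 is disjoint → start new block.
09:45–12:35 is disjoint → start new block.
10:10–10:30 overlaps/touches 09:45–12:35 → extend to 09:45–12:35.
11:00–11:25 overlaps/touches 09:45–12:35 → extend to 09:45–12:35.
14:50–14:55 is disjoint → start new block.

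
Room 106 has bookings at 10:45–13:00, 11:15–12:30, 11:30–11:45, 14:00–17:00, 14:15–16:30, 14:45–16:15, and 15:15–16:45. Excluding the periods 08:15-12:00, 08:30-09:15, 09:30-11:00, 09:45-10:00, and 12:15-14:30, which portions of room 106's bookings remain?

A, merged: 10:45–13:00, 14:00–17:00.
B, merged: 08:15–12:00, 12:15–14:30.
10:45–13:00 with B removed leaves 12:00–12:15.
14:00–17:00 with B removed leaves 14:30–17:00.

12:00–12:15, 14:30–17:00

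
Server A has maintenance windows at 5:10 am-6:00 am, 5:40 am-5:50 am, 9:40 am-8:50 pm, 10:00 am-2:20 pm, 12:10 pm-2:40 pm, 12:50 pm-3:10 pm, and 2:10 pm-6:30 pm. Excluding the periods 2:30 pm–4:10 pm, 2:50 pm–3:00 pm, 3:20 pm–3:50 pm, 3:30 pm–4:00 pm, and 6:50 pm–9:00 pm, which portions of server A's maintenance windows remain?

5:10 am–6:00 am, 9:40 am–2:30 pm, 4:10 pm–6:50 pm

A, merged: 5:10 am–6:00 am, 9:40 am–8:50 pm.
B, merged: 2:30 pm–4:10 pm, 6:50 pm–9:00 pm.
5:10 am–6:00 am: no B overlap → unchanged.
9:40 am–8:50 pm minus B → 9:40 am–2:30 pm, 4:10 pm–6:50 pm.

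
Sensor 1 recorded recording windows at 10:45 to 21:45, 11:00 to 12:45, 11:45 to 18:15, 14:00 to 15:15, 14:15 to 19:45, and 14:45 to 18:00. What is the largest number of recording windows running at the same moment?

5

At 14:45, 5 of the intervals are simultaneously active.
No point has more.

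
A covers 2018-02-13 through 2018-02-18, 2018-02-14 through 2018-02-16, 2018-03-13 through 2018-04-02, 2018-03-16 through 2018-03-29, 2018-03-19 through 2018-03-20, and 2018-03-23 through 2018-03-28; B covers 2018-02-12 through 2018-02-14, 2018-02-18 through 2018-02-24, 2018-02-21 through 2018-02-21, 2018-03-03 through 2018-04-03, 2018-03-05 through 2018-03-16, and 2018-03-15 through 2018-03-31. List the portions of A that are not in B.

A, merged: 2018-02-13 through 2018-02-18, 2018-03-13 through 2018-04-02.
B, merged: 2018-02-12 through 2018-02-14, 2018-02-18 through 2018-02-24, 2018-03-03 through 2018-04-03.
2018-02-13 through 2018-02-18 minus B → 2018-02-15 through 2018-02-17.
2018-03-13 through 2018-04-02: fully covered by B → removed.

2018-02-15 through 2018-02-17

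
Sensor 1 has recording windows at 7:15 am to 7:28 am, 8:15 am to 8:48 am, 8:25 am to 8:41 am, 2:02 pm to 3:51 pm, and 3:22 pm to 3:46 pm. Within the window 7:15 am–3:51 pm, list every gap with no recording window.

7:28 am–8:15 am, 8:48 am–2:02 pm

The merged coverage is 7:15 am–7:28 am, 8:15 am–8:48 am, 2:02 pm–3:51 pm.
Gaps within 7:15 am–3:51 pm: 7:28 am–8:15 am, 8:48 am–2:02 pm.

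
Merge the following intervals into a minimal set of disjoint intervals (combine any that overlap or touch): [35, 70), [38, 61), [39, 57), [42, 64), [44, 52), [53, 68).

[35, 70)

[38, 61) overlaps/touches [35, 70) → extend to [35, 70).
[39, 57) overlaps/touches [35, 70) → extend to [35, 70).
[42, 64) overlaps/touches [35, 70) → extend to [35, 70).
[44, 52) overlaps/touches [35, 70) → extend to [35, 70).
[53, 68) overlaps/touches [35, 70) → extend to [35, 70).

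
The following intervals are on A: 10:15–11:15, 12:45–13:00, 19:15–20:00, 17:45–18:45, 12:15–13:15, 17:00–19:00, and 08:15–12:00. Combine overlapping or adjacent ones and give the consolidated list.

08:15-12:00, 12:15-13:15, 17:00-19:00, 19:15-20:00

Sort by start: 08:15-12:00, 10:15-11:15, 12:15-13:15, 12:45-13:00, 17:00-19:00, 17:45-18:45, 19:15-20:00.
10:15-11:15 overlaps/touches 08:15-12:00 → extend to 08:15-12:00.
12:15-13:15 is disjoint → start new block.
12:45-13:00 overlaps/touches 12:15-13:15 → extend to 12:15-13:15.
17:00-19:00 is disjoint → start new block.
17:45-18:45 overlaps/touches 17:00-19:00 → extend to 17:00-19:00.
19:15-20:00 is disjoint → start new block.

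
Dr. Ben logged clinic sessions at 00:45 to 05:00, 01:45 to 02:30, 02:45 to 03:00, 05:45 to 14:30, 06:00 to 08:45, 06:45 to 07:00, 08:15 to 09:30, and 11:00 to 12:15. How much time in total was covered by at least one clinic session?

Merged: 00:45–05:00, 05:45–14:30.
Lengths: 4 h 15 min + 8 h 45 min = 13 h.

13 h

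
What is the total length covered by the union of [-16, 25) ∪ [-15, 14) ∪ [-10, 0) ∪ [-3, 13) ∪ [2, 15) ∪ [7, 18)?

41

Merged: [-16, 25).
Length: 41.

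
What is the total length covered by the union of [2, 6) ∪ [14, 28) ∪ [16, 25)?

18

Merged: [2, 6), [14, 28).
Lengths: 4 + 14 = 18.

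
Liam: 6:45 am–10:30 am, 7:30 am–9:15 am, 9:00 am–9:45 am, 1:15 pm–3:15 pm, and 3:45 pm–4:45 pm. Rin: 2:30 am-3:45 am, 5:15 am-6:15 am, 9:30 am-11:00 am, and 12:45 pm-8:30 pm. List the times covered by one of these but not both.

2:30 am–3:45 am, 5:15 am–6:15 am, 6:45 am–9:30 am, 10:30 am–11:00 am, 12:45 pm–1:15 pm, 3:15 pm–3:45 pm, 4:45 pm–8:30 pm

First set merges to 6:45 am–10:30 am, 1:15 pm–3:15 pm, 3:45 pm–4:45 pm.
Only in the first: 6:45 am–9:30 am.
Only in the second: 2:30 am–3:45 am, 5:15 am–6:15 am, 10:30 am–11:00 am, 12:45 pm–1:15 pm, 3:15 pm–3:45 pm, 4:45 pm–8:30 pm.
Together these are the periods covered by exactly one.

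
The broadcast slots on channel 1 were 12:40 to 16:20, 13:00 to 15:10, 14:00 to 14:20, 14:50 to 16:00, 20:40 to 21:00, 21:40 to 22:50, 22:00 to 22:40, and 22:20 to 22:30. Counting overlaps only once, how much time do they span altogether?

Merged: 12:40–16:20, 20:40–21:00, 21:40–22:50.
Lengths: 3 h 40 min + 20 min + 1 h 10 min = 5 h 10 min.

5 h 10 min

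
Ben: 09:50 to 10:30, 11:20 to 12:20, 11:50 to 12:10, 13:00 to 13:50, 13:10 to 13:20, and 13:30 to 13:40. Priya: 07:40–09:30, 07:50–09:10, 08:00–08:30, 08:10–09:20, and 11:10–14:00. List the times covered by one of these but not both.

A, merged: 09:50-10:30, 11:20-12:20, 13:00-13:50.
B, merged: 07:40-09:30, 11:10-14:00.
A \ B = 09:50-10:30.
B \ A = 07:40-09:30, 11:10-11:20, 12:20-13:00, 13:50-14:00.
Union of the two gives the symmetric difference.

07:40-09:30, 09:50-10:30, 11:10-11:20, 12:20-13:00, 13:50-14:00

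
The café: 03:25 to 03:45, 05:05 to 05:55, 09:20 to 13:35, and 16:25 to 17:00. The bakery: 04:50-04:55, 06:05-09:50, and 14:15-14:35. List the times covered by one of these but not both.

A but not B: 03:25–03:45, 05:05–05:55, 09:50–13:35, 16:25–17:00.
B but not A: 04:50–04:55, 06:05–09:20, 14:15–14:35.
Combining gives A △ B.

03:25–03:45, 04:50–04:55, 05:05–05:55, 06:05–09:20, 09:50–13:35, 14:15–14:35, 16:25–17:00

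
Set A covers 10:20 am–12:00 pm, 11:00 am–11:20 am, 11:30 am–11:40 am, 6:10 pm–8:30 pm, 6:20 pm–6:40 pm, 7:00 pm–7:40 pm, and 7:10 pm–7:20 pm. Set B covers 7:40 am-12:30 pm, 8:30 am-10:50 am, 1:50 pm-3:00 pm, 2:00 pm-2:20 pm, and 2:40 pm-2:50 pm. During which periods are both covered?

First set merges to 10:20 am–12:00 pm, 6:10 pm–8:30 pm.
Second set merges to 7:40 am–12:30 pm, 1:50 pm–3:00 pm.
10:20 am–12:00 pm meets the second set on 10:20 am–12:00 pm.
6:10 pm–8:30 pm: no overlap with the second set.

10:20 am–12:00 pm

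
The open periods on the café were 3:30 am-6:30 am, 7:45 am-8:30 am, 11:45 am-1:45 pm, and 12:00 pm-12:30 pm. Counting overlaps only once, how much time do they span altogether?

5 h 45 min

Merged: 3:30 am–6:30 am, 7:45 am–8:30 am, 11:45 am–1:45 pm.
Lengths: 3 h + 45 min + 2 h = 5 h 45 min.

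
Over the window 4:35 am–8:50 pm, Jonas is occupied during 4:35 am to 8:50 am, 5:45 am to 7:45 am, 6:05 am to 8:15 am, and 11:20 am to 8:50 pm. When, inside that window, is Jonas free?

After merging, the occupied span is 4:35 am-8:50 am, 11:20 am-8:50 pm.
Gaps within 4:35 am-8:50 pm: 8:50 am-11:20 am.

8:50 am-11:20 am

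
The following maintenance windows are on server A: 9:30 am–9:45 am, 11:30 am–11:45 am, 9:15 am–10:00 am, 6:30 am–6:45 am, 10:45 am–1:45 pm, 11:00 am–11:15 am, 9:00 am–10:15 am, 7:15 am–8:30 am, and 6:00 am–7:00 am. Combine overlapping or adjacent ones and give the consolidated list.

6:00 am–7:00 am, 7:15 am–8:30 am, 9:00 am–10:15 am, 10:45 am–1:45 pm

Sort by start: 6:00 am–7:00 am, 6:30 am–6:45 am, 7:15 am–8:30 am, 9:00 am–10:15 am, 9:15 am–10:00 am, 9:30 am–9:45 am, 10:45 am–1:45 pm, 11:00 am–11:15 am, 11:30 am–11:45 am.
6:30 am–6:45 am overlaps/touches 6:00 am–7:00 am → extend to 6:00 am–7:00 am.
7:15 am–8:30 am is disjoint → start new block.
9:00 am–10:15 am is disjoint → start new block.
9:15 am–10:00 am overlaps/touches 9:00 am–10:15 am → extend to 9:00 am–10:15 am.
9:30 am–9:45 am overlaps/touches 9:00 am–10:15 am → extend to 9:00 am–10:15 am.
10:45 am–1:45 pm is disjoint → start new block.
11:00 am–11:15 am overlaps/touches 10:45 am–1:45 pm → extend to 10:45 am–1:45 pm.
11:30 am–11:45 am overlaps/touches 10:45 am–1:45 pm → extend to 10:45 am–1:45 pm.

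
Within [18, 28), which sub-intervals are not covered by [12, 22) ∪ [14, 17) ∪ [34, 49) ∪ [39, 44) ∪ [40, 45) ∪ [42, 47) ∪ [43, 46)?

[22, 28)

Covered (merged): [12, 22), [34, 49).
Complement within [18, 28): [22, 28).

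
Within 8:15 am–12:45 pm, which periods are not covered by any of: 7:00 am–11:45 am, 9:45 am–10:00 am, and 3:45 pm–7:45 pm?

The merged coverage is 7:00 am–11:45 am, 3:45 pm–7:45 pm.
Gaps within 8:15 am–12:45 pm: 11:45 am–12:45 pm.

11:45 am–12:45 pm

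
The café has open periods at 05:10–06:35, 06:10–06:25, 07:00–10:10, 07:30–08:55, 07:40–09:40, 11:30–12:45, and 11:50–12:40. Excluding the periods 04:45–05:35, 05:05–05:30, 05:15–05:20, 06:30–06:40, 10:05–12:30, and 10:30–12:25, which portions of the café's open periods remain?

A, merged: 05:10–06:35, 07:00–10:10, 11:30–12:45.
B, merged: 04:45–05:35, 06:30–06:40, 10:05–12:30.
05:10–06:35 minus B → 05:35–06:30.
07:00–10:10 minus B → 07:00–10:05.
11:30–12:45 minus B → 12:30–12:45.

05:35–06:30, 07:00–10:05, 12:30–12:45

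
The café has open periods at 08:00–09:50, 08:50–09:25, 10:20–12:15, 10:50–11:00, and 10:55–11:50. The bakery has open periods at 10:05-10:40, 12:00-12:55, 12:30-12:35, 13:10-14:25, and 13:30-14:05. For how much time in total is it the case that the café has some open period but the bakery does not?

3 h 10 min

First set merges to 08:00–09:50, 10:20–12:15.
Second set merges to 10:05–10:40, 12:00–12:55, 13:10–14:25.
A \ B = 08:00–09:50, 10:40–12:00.
Total: 1 h 50 min + 1 h 20 min = 3 h 10 min.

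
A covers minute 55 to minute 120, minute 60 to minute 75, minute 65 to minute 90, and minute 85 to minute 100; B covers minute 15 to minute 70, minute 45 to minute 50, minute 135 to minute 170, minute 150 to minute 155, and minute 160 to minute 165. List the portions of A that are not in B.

First set merges to minute 55 to minute 120.
Second set merges to minute 15 to minute 70, minute 135 to minute 170.
minute 55 to minute 120 \ B = minute 70 to minute 120.

minute 70 to minute 120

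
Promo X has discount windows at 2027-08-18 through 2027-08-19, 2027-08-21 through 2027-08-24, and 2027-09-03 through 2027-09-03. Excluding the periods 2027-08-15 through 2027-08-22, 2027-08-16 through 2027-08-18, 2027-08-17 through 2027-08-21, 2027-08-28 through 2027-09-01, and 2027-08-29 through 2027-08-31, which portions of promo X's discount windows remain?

2027-08-23 through 2027-08-24, 2027-09-03 through 2027-09-03

B, merged: 2027-08-15 through 2027-08-22, 2027-08-28 through 2027-09-01.
2027-08-18 through 2027-08-19: fully covered by B → removed.
2027-08-21 through 2027-08-24 minus B → 2027-08-23 through 2027-08-24.
2027-09-03 through 2027-09-03: no B overlap → unchanged.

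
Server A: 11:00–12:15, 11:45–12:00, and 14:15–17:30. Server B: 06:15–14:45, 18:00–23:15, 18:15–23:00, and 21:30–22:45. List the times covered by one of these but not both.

First set merges to 11:00–12:15, 14:15–17:30.
Second set merges to 06:15–14:45, 18:00–23:15.
A \ B = 14:45–17:30.
B \ A = 06:15–11:00, 12:15–14:15, 18:00–23:15.
Union of the two gives the symmetric difference.

06:15–11:00, 12:15–14:15, 14:45–17:30, 18:00–23:15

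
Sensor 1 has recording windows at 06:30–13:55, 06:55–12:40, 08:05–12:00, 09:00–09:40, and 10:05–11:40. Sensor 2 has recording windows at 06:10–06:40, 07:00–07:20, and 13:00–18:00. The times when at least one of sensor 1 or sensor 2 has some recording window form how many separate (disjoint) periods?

1

A, merged: 06:30–13:55.
A ∪ B = 06:10–18:00.
That is 1 disjoint piece.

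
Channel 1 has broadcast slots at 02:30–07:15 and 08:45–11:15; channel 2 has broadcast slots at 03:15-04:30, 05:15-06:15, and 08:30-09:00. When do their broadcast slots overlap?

03:15–04:30, 05:15–06:15, 08:45–09:00

02:30–07:15 overlaps B on 03:15–04:30, 05:15–06:15.
08:45–11:15 overlaps B on 08:45–09:00.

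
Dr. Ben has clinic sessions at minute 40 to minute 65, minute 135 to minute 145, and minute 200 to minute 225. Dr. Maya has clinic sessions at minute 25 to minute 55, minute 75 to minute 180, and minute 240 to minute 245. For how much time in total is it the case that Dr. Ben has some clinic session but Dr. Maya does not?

A \ B = minute 55 to minute 65, minute 200 to minute 225.
Total: 10 minutes + 25 minutes = 35 minutes.

35 minutes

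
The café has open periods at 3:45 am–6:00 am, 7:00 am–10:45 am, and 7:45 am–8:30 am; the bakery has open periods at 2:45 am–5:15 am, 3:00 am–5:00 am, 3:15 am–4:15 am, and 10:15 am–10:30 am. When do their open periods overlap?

3:45 am-5:15 am, 10:15 am-10:30 am

First set merges to 3:45 am-6:00 am, 7:00 am-10:45 am.
Second set merges to 2:45 am-5:15 am, 10:15 am-10:30 am.
3:45 am-6:00 am meets the second set on 3:45 am-5:15 am.
7:00 am-10:45 am meets the second set on 10:15 am-10:30 am.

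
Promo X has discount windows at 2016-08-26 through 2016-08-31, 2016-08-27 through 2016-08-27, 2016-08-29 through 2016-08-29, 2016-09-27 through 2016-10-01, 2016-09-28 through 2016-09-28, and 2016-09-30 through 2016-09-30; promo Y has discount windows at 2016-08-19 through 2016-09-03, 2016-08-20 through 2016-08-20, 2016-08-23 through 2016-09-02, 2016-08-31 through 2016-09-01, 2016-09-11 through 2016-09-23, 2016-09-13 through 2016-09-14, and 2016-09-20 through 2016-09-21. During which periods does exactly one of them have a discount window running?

2016-08-19 through 2016-08-25, 2016-09-01 through 2016-09-03, 2016-09-11 through 2016-09-23, 2016-09-27 through 2016-10-01

First set merges to 2016-08-26 through 2016-08-31, 2016-09-27 through 2016-10-01.
Second set merges to 2016-08-19 through 2016-09-03, 2016-09-11 through 2016-09-23.
Only in the first: 2016-09-27 through 2016-10-01.
Only in the second: 2016-08-19 through 2016-08-25, 2016-09-01 through 2016-09-03, 2016-09-11 through 2016-09-23.
Together these are the periods covered by exactly one.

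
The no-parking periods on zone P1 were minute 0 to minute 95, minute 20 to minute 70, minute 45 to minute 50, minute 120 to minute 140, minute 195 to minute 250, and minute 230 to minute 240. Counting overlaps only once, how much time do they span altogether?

Merged: minute 0 to minute 95, minute 120 to minute 140, minute 195 to minute 250.
Lengths: 95 minutes + 20 minutes + 55 minutes = 170 minutes.

170 minutes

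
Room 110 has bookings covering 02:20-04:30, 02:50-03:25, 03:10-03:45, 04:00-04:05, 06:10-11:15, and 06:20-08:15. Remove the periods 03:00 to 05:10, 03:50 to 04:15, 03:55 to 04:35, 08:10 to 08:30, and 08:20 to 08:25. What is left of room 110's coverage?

A, merged: 02:20–04:30, 06:10–11:15.
B, merged: 03:00–05:10, 08:10–08:30.
02:20–04:30 with B removed leaves 02:20–03:00.
06:10–11:15 with B removed leaves 06:10–08:10, 08:30–11:15.

02:20–03:00, 06:10–08:10, 08:30–11:15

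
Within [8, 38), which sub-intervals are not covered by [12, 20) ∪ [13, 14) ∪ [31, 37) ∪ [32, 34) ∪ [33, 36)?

[8, 12) ∪ [20, 31) ∪ [37, 38)

The merged coverage is [12, 20), [31, 37).
Gaps within [8, 38): [8, 12), [20, 31), [37, 38).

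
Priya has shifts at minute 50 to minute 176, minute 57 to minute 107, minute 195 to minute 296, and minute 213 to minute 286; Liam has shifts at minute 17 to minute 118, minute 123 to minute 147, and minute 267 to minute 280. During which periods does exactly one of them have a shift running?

minute 17 to minute 50, minute 118 to minute 123, minute 147 to minute 176, minute 195 to minute 267, minute 280 to minute 296

A, merged: minute 50 to minute 176, minute 195 to minute 296.
A \ B = minute 118 to minute 123, minute 147 to minute 176, minute 195 to minute 267, minute 280 to minute 296.
B \ A = minute 17 to minute 50.
Union of the two gives the symmetric difference.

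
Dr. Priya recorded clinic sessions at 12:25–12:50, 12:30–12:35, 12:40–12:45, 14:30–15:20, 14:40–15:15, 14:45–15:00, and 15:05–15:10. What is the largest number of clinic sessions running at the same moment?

3

Walk the sorted start/end points keeping a running depth.
The depth first hits 3 at 14:45.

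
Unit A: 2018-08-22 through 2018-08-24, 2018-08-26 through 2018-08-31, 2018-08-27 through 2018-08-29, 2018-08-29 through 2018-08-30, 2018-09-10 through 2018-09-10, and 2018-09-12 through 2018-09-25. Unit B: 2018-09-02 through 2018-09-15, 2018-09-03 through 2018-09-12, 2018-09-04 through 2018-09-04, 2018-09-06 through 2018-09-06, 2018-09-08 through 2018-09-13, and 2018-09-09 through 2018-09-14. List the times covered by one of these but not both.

Merge the first list: 2018-08-22 through 2018-08-24, 2018-08-26 through 2018-08-31, 2018-09-10 through 2018-09-10, 2018-09-12 through 2018-09-25.
Merge the second list: 2018-09-02 through 2018-09-15.
A but not B: 2018-08-22 through 2018-08-24, 2018-08-26 through 2018-08-31, 2018-09-16 through 2018-09-25.
B but not A: 2018-09-02 through 2018-09-09, 2018-09-11 through 2018-09-11.
Combining gives A △ B.

2018-08-22 through 2018-08-24, 2018-08-26 through 2018-08-31, 2018-09-02 through 2018-09-09, 2018-09-11 through 2018-09-11, 2018-09-16 through 2018-09-25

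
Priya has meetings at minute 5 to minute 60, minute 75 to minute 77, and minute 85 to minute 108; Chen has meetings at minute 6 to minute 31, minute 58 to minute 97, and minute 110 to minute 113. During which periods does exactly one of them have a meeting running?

minute 5 to minute 6, minute 31 to minute 58, minute 60 to minute 75, minute 77 to minute 85, minute 97 to minute 108, minute 110 to minute 113

A but not B: minute 5 to minute 6, minute 31 to minute 58, minute 97 to minute 108.
B but not A: minute 60 to minute 75, minute 77 to minute 85, minute 110 to minute 113.
Combining gives A △ B.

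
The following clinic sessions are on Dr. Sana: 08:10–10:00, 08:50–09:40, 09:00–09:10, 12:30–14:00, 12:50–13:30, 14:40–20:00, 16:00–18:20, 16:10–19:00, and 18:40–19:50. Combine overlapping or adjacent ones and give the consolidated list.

08:50-09:40 overlaps/touches 08:10-10:00 → extend to 08:10-10:00.
09:00-09:10 overlaps/touches 08:10-10:00 → extend to 08:10-10:00.
12:30-14:00 is disjoint → start new block.
12:50-13:30 overlaps/touches 12:30-14:00 → extend to 12:30-14:00.
14:40-20:00 is disjoint → start new block.
16:00-18:20 overlaps/touches 14:40-20:00 → extend to 14:40-20:00.
16:10-19:00 overlaps/touches 14:40-20:00 → extend to 14:40-20:00.
18:40-19:50 overlaps/touches 14:40-20:00 → extend to 14:40-20:00.

08:10-10:00, 12:30-14:00, 14:40-20:00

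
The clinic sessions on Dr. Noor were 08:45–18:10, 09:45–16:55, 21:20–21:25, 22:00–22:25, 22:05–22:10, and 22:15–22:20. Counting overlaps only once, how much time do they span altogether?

Merged: 08:45–18:10, 21:20–21:25, 22:00–22:25.
Lengths: 9 h 25 min + 5 min + 25 min = 9 h 55 min.

9 h 55 min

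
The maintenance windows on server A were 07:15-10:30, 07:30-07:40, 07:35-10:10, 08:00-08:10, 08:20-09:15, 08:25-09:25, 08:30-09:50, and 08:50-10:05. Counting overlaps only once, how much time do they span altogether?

3 h 15 min

Merged: 07:15–10:30.
Length: 3 h 15 min.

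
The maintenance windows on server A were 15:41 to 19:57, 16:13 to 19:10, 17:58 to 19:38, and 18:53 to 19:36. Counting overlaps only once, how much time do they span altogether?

4 h 16 min

Merged: 15:41–19:57.
Length: 4 h 16 min.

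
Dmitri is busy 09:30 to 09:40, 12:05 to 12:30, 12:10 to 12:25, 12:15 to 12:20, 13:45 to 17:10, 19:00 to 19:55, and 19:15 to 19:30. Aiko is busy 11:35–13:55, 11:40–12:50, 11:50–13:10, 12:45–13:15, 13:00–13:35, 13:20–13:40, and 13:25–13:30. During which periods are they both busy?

First set merges to 09:30–09:40, 12:05–12:30, 13:45–17:10, 19:00–19:55.
Second set merges to 11:35–13:55.
09:30–09:40 falls entirely outside B.
12:05–12:30 overlaps B on 12:05–12:30.
13:45–17:10 overlaps B on 13:45–13:55.
19:00–19:55 falls entirely outside B.

12:05–12:30, 13:45–13:55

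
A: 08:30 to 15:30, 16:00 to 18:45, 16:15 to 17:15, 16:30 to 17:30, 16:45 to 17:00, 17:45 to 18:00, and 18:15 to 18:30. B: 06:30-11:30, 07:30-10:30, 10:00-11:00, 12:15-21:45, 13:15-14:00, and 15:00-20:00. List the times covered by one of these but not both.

Merge the first list: 08:30–15:30, 16:00–18:45.
Merge the second list: 06:30–11:30, 12:15–21:45.
A \ B = 11:30–12:15.
B \ A = 06:30–08:30, 15:30–16:00, 18:45–21:45.
Union of the two gives the symmetric difference.

06:30–08:30, 11:30–12:15, 15:30–16:00, 18:45–21:45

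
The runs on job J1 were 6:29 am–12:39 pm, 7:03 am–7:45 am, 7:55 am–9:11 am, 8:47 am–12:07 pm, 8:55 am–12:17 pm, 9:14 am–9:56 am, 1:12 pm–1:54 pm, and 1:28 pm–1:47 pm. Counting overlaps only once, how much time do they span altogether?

6 h 52 min

Merged: 6:29 am-12:39 pm, 1:12 pm-1:54 pm.
Lengths: 6 h 10 min + 42 min = 6 h 52 min.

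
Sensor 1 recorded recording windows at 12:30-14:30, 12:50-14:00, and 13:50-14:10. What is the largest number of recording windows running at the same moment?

Sweep endpoints in order; track running count of active intervals.
Peak of 3 reached at 13:50.

3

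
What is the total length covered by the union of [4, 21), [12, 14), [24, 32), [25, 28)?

Merged: [4, 21), [24, 32).
Lengths: 17 + 8 = 25.

25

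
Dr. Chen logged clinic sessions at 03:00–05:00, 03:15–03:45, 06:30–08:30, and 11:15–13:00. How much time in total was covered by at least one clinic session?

5 h 45 min

Merged: 03:00–05:00, 06:30–08:30, 11:15–13:00.
Lengths: 2 h + 2 h + 1 h 45 min = 5 h 45 min.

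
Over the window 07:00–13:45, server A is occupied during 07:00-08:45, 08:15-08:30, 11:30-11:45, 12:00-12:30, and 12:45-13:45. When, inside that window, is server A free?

08:45–11:30, 11:45–12:00, 12:30–12:45

The merged coverage is 07:00–08:45, 11:30–11:45, 12:00–12:30, 12:45–13:45.
Uncovered inside 07:00–13:45: 08:45–11:30, 11:45–12:00, 12:30–12:45.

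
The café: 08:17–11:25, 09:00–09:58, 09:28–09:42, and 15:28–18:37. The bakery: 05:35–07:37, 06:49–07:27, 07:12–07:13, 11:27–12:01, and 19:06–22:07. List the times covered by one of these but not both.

05:35–07:37, 08:17–11:25, 11:27–12:01, 15:28–18:37, 19:06–22:07

A, merged: 08:17–11:25, 15:28–18:37.
B, merged: 05:35–07:37, 11:27–12:01, 19:06–22:07.
Only in the first: 08:17–11:25, 15:28–18:37.
Only in the second: 05:35–07:37, 11:27–12:01, 19:06–22:07.
Together these are the periods covered by exactly one.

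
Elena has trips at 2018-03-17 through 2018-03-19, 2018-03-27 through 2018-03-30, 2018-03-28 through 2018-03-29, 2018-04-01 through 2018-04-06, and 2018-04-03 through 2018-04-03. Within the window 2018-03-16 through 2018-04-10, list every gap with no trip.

After merging, the occupied span is 2018-03-17 through 2018-03-19, 2018-03-27 through 2018-03-30, 2018-04-01 through 2018-04-06.
Uncovered inside 2018-03-16 through 2018-04-10: 2018-03-16 through 2018-03-16, 2018-03-20 through 2018-03-26, 2018-03-31 through 2018-03-31, 2018-04-07 through 2018-04-10.

2018-03-16 through 2018-03-16, 2018-03-20 through 2018-03-26, 2018-03-31 through 2018-03-31, 2018-04-07 through 2018-04-10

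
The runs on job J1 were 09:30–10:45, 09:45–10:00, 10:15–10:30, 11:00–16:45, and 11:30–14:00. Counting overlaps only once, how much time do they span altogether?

7 h

Merged: 09:30–10:45, 11:00–16:45.
Lengths: 1 h 15 min + 5 h 45 min = 7 h.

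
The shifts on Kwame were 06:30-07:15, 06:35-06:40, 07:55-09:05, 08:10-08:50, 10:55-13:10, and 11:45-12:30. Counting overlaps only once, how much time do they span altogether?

4 h 10 min

Merged: 06:30–07:15, 07:55–09:05, 10:55–13:10.
Lengths: 45 min + 1 h 10 min + 2 h 15 min = 4 h 10 min.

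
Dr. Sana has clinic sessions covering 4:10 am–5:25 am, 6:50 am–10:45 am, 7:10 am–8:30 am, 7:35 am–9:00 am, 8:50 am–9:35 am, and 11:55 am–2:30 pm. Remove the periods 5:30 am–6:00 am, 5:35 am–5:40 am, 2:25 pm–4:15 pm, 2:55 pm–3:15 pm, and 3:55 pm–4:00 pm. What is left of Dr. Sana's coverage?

4:10 am–5:25 am, 6:50 am–10:45 am, 11:55 am–2:25 pm

A, merged: 4:10 am–5:25 am, 6:50 am–10:45 am, 11:55 am–2:30 pm.
B, merged: 5:30 am–6:00 am, 2:25 pm–4:15 pm.
4:10 am–5:25 am is untouched.
6:50 am–10:45 am is untouched.
11:55 am–2:30 pm with B removed leaves 11:55 am–2:25 pm.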